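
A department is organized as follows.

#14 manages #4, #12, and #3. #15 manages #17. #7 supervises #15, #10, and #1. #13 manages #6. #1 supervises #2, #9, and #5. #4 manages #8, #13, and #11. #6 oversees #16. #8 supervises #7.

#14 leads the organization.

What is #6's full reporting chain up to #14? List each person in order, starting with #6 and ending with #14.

#6 -> #13 -> #4 -> #14

#6 reports to #13. #13 reports to #4. #4 reports to #14. #14 is at the top.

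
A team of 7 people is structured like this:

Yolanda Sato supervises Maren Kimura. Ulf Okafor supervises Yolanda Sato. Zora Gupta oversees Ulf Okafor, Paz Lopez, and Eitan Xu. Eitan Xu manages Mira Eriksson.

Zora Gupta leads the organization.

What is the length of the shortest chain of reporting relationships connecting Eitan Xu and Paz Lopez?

Eitan Xu is 1 level below Zora Gupta, and Paz Lopez is 1 level below Zora Gupta (their lowest common manager). The shortest path runs up from Eitan Xu to Zora Gupta and back down to Paz Lopez: 1 + 1 = 2 links.

2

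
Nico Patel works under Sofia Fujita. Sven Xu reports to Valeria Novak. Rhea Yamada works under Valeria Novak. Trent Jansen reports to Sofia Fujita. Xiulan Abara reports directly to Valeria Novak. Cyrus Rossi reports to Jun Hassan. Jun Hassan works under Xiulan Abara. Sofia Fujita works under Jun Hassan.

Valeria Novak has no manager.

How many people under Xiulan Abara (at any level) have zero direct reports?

The people in Xiulan Abara's organization with no one reporting to them are Cyrus Rossi, Nico Patel, Trent Jansen. That is 3.

3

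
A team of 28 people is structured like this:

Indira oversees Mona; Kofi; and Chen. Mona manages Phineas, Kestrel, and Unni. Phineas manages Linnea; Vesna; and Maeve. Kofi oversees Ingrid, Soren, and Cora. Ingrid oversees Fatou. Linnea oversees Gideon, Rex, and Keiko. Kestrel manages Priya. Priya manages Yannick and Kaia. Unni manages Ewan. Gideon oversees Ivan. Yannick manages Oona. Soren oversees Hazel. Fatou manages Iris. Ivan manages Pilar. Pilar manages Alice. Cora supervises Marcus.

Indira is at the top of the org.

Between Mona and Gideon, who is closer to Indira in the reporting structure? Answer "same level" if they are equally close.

Mona

Mona is 1 level below Indira; Gideon is 4. Mona is higher.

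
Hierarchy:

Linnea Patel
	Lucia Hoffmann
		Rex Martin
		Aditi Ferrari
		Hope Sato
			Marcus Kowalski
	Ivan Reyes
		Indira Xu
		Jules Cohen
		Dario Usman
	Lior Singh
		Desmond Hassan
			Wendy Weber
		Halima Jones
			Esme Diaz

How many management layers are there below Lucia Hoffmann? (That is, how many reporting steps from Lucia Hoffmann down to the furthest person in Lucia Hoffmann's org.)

The longest chain under Lucia Hoffmann runs Lucia Hoffmann → Hope Sato → Marcus Kowalski, which is 2 levels below Lucia Hoffmann.

2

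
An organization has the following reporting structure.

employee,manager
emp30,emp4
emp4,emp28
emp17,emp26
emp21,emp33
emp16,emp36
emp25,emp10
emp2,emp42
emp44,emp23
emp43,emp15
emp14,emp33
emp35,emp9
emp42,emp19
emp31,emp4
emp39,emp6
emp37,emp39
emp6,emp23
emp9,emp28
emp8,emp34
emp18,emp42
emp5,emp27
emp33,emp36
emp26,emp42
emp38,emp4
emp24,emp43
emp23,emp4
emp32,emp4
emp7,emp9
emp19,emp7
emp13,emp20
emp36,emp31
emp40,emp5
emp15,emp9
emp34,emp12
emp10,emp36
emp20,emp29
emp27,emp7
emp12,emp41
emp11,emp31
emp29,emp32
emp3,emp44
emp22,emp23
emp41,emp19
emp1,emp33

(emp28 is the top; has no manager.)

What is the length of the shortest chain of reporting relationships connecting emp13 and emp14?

8

emp13 is 4 levels below emp4, and emp14 is 4 levels below emp4 (their lowest common manager). The shortest path runs up from emp13 to emp4 and back down to emp14: 4 + 4 = 8 links.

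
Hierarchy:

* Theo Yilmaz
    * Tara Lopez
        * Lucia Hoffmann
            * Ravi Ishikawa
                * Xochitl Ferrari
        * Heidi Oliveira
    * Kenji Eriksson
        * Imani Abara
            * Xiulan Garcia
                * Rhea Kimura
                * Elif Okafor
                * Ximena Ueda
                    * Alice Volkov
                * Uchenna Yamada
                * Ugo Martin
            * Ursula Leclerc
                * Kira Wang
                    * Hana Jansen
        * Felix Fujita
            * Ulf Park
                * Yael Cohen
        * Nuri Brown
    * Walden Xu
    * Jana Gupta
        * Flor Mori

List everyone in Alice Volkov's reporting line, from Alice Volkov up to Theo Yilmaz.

Alice Volkov -> Ximena Ueda -> Xiulan Garcia -> Imani Abara -> Kenji Eriksson -> Theo Yilmaz

Alice Volkov reports to Ximena Ueda. Ximena Ueda reports to Xiulan Garcia. Xiulan Garcia reports to Imani Abara. Imani Abara reports to Kenji Eriksson. Kenji Eriksson reports to Theo Yilmaz. Theo Yilmaz is at the top.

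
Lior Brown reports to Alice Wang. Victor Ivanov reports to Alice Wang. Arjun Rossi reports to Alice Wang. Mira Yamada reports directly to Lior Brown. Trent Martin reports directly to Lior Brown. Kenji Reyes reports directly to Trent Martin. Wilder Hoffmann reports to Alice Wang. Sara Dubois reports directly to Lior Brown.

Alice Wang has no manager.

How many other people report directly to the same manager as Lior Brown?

3

Lior Brown reports to Alice Wang. Alice Wang's other direct reports are Wilder Hoffmann, Arjun Rossi, Victor Ivanov — 3 peers.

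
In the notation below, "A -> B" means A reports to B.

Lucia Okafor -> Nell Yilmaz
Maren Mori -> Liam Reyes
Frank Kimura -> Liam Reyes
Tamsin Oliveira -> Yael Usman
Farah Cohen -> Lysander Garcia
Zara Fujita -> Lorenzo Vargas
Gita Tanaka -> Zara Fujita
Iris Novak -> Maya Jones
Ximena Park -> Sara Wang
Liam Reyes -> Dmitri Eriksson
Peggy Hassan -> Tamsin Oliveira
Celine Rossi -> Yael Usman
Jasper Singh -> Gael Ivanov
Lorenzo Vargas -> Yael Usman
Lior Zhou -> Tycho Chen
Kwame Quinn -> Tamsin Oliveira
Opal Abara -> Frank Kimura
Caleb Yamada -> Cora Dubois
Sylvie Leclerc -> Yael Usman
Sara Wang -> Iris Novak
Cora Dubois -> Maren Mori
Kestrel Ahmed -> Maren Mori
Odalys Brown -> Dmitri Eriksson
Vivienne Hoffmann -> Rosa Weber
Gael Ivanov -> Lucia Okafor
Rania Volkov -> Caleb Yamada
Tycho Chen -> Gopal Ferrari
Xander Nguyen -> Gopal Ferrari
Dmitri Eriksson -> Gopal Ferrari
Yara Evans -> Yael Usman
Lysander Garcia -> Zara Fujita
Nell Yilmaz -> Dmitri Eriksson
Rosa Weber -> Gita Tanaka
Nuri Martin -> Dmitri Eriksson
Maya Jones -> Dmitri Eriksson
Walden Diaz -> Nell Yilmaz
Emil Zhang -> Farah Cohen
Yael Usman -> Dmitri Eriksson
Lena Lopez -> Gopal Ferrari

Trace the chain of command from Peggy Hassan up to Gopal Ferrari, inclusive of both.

Peggy Hassan reports to Tamsin Oliveira. Tamsin Oliveira reports to Yael Usman. Yael Usman reports to Dmitri Eriksson. Dmitri Eriksson reports to Gopal Ferrari. Gopal Ferrari is at the top.

Peggy Hassan -> Tamsin Oliveira -> Yael Usman -> Dmitri Eriksson -> Gopal Ferrari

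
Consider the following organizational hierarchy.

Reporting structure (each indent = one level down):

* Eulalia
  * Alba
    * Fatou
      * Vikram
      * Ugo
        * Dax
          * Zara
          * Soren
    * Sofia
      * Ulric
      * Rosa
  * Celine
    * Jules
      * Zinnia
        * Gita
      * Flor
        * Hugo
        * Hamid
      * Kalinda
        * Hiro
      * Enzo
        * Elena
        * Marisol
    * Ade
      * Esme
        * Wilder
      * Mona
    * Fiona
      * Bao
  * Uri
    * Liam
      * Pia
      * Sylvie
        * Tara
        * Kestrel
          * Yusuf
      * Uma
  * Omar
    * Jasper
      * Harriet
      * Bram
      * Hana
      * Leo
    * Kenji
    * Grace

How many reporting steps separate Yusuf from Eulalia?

5

Chain from Yusuf up to Eulalia: Yusuf → Kestrel → Sylvie → Liam → Uri → Eulalia. That is 5 steps up, so Yusuf is 5 levels below Eulalia.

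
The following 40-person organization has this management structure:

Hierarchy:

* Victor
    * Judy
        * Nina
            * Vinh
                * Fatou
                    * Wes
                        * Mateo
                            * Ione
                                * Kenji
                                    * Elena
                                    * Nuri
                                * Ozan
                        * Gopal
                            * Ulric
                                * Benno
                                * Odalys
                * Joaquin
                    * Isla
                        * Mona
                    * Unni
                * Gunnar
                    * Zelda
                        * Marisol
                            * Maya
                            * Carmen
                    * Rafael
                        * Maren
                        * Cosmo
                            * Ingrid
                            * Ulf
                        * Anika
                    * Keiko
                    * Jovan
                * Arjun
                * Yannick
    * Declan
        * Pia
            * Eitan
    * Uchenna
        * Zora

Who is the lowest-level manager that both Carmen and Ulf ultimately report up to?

Carmen's chain of managers is Marisol, Zelda, Gunnar, Vinh, Nina, Judy, Victor. Ulf's chain of managers is Cosmo, Rafael, Gunnar, Vinh, Nina, Judy, Victor. The first manager that appears in both chains is Gunnar.

Gunnar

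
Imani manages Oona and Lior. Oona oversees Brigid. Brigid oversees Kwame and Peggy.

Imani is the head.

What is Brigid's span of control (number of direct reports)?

2

Brigid directly manages Peggy, Kwame. That is 2 direct reports.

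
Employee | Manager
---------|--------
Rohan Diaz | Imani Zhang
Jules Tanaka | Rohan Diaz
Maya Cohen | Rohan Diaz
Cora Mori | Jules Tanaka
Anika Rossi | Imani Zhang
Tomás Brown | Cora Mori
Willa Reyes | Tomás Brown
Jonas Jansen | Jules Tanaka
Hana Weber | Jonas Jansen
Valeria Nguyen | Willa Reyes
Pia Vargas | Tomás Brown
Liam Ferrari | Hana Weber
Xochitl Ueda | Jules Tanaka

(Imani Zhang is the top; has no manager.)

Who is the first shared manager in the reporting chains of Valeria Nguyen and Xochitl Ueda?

Jules Tanaka

Valeria Nguyen's chain of managers is Willa Reyes, Tomás Brown, Cora Mori, Jules Tanaka, Rohan Diaz, Imani Zhang. Xochitl Ueda's chain of managers is Jules Tanaka, Rohan Diaz, Imani Zhang. The first manager that appears in both chains is Jules Tanaka.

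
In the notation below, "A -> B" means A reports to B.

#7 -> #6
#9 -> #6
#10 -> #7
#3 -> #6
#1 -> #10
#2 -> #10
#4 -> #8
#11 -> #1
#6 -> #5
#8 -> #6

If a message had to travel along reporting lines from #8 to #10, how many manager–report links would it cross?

3

#8 is 1 level below #6, and #10 is 2 levels below #6 (their lowest common manager). The shortest path runs up from #8 to #6 and back down to #10: 1 + 2 = 3 links.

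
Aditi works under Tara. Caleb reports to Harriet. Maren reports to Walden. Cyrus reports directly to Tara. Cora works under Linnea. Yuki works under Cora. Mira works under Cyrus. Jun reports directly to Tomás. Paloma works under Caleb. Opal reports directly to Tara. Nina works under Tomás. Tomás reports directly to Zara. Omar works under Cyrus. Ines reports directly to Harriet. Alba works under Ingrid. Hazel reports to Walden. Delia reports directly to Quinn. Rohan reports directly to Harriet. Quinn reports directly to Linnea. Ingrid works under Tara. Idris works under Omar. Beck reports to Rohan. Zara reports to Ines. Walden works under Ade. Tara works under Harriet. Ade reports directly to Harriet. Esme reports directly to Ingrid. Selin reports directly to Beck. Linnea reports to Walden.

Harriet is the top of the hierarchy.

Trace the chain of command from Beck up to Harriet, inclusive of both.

Beck reports to Rohan. Rohan reports to Harriet. Harriet is at the top.

Beck -> Rohan -> Harriet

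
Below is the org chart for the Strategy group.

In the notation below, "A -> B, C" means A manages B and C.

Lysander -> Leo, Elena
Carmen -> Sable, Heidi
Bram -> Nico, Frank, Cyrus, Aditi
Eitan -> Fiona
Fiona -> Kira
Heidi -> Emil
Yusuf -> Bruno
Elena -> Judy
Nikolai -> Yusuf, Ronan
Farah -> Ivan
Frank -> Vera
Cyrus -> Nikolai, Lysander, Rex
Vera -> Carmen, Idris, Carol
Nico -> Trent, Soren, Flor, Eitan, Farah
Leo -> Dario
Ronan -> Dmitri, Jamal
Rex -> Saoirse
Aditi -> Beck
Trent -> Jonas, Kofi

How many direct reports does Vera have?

Vera directly manages Carmen, Idris, Carol. That is 3 direct reports.

3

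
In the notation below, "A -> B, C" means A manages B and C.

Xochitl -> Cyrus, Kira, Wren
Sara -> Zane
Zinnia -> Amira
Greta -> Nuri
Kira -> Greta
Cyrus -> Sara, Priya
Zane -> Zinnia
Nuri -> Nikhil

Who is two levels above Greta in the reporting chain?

Greta reports to Kira, and Kira reports to Xochitl. So Greta's skip-level manager is Xochitl.

Xochitl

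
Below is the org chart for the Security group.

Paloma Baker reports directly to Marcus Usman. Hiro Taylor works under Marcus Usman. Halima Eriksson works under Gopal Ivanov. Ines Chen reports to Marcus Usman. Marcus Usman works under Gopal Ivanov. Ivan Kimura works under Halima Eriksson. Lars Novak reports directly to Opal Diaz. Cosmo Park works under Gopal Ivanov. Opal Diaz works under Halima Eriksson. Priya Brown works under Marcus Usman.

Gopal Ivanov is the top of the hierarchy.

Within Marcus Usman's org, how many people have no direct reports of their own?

4

The people in Marcus Usman's organization with no one reporting to them are Ines Chen, Priya Brown, Paloma Baker, Hiro Taylor. That is 4.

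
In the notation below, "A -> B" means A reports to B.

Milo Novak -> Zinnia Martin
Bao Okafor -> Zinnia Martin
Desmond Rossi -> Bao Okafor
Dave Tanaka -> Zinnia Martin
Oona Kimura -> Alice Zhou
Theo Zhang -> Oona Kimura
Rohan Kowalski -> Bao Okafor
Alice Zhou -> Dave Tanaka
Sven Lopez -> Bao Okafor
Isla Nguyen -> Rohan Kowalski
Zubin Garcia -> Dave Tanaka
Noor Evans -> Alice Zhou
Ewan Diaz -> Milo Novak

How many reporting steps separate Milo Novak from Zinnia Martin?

Chain from Milo Novak up to Zinnia Martin: Milo Novak → Zinnia Martin. That is 1 step up, so Milo Novak is 1 level below Zinnia Martin.

1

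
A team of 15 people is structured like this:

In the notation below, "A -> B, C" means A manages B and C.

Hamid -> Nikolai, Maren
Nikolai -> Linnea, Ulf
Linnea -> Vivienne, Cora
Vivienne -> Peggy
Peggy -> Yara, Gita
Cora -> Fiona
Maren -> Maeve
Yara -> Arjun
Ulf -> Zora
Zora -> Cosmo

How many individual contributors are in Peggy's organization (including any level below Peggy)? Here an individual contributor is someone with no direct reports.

The people in Peggy's organization with no one reporting to them are Gita, Arjun. That is 2.

2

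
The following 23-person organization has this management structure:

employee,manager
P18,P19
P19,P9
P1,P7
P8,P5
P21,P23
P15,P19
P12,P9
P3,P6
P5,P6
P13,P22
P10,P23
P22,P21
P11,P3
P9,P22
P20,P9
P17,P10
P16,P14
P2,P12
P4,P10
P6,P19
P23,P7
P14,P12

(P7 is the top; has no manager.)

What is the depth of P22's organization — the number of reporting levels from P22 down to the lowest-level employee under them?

The longest chain under P22 runs P22 → P9 → P19 → P6 → P3 → P11, which is 5 levels below P22.

5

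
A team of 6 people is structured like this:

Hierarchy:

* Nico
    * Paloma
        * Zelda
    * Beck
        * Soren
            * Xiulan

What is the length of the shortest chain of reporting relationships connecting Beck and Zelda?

Beck is 1 level below Nico, and Zelda is 2 levels below Nico (their lowest common manager). The shortest path runs up from Beck to Nico and back down to Zelda: 1 + 2 = 3 links.

3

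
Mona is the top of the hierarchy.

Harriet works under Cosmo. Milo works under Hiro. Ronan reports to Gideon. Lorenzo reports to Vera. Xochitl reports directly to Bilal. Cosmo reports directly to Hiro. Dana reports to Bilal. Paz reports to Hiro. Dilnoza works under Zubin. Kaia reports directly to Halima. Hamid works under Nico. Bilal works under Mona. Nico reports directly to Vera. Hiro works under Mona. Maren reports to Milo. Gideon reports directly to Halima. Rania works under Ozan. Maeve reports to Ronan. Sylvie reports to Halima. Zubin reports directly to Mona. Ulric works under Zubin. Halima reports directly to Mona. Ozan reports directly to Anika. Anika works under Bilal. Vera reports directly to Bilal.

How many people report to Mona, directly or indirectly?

Mona directly manages Bilal, Hiro, Halima, Zubin. Under Bilal: Xochitl, Vera, Lorenzo, Nico, Hamid, Anika, Ozan, Rania, Dana (9). Under Hiro: Milo, Maren, Paz, Cosmo, Harriet (5). Under Halima: Gideon, Ronan, Maeve, Kaia, Sylvie (5). Under Zubin: Dilnoza, Ulric (2). So Mona's organization is 4 direct reports plus everyone under them: 10 + 6 + 6 + 3 = 25.

25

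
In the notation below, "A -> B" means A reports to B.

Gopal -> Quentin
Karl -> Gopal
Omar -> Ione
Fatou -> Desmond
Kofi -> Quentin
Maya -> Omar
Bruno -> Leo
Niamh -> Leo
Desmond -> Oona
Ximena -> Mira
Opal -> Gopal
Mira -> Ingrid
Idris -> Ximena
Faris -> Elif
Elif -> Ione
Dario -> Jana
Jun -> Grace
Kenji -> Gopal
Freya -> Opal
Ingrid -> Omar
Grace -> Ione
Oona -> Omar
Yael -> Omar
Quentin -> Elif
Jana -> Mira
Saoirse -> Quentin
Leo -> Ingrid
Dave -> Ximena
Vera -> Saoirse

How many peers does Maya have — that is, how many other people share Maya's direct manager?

Maya reports to Omar. Omar's other direct reports are Ingrid, Yael, Oona — 3 peers.

3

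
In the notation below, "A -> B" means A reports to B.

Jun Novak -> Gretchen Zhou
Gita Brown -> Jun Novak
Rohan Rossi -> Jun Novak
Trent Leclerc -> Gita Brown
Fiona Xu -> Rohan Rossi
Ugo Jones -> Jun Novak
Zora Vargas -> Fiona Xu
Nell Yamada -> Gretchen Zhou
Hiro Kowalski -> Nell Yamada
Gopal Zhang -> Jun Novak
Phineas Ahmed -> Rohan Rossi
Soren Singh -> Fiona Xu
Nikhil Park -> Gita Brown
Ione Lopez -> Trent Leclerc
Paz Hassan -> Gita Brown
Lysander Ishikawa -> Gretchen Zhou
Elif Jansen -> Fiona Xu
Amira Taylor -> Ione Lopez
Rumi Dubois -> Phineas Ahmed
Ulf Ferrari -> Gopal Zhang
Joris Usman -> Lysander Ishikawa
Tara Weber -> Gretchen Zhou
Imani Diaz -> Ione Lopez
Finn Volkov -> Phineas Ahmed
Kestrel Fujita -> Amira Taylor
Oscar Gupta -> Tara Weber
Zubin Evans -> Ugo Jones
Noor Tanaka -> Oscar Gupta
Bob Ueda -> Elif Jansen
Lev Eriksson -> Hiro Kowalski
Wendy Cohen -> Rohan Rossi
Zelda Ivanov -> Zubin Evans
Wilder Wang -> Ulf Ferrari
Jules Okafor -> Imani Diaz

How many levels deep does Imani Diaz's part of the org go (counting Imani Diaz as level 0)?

The longest chain under Imani Diaz runs Imani Diaz → Jules Okafor, which is 1 level below Imani Diaz.

1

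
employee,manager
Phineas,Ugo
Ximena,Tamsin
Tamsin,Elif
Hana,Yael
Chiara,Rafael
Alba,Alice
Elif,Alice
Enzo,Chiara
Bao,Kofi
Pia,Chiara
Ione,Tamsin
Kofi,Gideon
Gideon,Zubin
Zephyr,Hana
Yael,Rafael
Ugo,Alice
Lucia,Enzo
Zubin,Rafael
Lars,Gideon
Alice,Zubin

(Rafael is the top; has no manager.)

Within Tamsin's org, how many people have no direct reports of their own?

The people in Tamsin's organization with no one reporting to them are Ione, Ximena. That is 2.

2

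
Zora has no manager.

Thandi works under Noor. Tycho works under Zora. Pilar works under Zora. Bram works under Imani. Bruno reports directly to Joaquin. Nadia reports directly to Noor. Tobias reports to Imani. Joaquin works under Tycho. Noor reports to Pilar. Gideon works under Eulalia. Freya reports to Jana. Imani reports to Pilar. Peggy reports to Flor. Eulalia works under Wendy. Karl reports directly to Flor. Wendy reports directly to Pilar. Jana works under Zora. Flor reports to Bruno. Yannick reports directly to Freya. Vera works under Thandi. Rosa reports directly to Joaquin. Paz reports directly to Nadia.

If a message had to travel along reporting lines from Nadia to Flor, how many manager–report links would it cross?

7

Nadia is 3 levels below Zora, and Flor is 4 levels below Zora (their lowest common manager). The shortest path runs up from Nadia to Zora and back down to Flor: 3 + 4 = 7 links.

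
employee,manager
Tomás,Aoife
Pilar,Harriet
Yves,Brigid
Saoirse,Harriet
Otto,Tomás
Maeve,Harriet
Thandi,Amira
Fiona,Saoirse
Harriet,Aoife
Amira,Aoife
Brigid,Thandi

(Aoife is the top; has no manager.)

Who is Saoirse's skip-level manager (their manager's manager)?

Saoirse reports to Harriet, and Harriet reports to Aoife. So Saoirse's skip-level manager is Aoife.

Aoife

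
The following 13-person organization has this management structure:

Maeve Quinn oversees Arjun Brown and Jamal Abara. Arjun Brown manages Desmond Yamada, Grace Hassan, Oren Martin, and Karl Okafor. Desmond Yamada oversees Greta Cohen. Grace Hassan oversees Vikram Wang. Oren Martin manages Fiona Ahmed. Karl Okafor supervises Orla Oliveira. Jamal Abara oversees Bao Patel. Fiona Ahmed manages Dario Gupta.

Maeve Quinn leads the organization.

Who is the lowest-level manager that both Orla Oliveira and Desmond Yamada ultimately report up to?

Arjun Brown

Orla Oliveira's chain of managers is Karl Okafor, Arjun Brown, Maeve Quinn. Desmond Yamada's chain of managers is Arjun Brown, Maeve Quinn. The first manager that appears in both chains is Arjun Brown.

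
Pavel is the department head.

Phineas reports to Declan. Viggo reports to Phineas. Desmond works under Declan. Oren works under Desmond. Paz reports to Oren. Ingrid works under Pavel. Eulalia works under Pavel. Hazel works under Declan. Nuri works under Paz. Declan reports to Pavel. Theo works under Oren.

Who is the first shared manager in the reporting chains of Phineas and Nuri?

Phineas's chain of managers is Declan, Pavel. Nuri's chain of managers is Paz, Oren, Desmond, Declan, Pavel. The first manager that appears in both chains is Declan.

Declan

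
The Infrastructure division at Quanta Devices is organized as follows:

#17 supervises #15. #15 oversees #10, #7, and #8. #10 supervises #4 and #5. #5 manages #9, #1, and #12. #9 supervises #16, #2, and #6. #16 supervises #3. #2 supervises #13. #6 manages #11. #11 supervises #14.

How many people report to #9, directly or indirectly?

#9 directly manages #16, #2, #6. Under #16: #3 (1). Under #2: #13 (1). Under #6: #11, #14 (2). So #9's organization is 3 direct reports plus everyone under them: 2 + 2 + 3 = 7.

7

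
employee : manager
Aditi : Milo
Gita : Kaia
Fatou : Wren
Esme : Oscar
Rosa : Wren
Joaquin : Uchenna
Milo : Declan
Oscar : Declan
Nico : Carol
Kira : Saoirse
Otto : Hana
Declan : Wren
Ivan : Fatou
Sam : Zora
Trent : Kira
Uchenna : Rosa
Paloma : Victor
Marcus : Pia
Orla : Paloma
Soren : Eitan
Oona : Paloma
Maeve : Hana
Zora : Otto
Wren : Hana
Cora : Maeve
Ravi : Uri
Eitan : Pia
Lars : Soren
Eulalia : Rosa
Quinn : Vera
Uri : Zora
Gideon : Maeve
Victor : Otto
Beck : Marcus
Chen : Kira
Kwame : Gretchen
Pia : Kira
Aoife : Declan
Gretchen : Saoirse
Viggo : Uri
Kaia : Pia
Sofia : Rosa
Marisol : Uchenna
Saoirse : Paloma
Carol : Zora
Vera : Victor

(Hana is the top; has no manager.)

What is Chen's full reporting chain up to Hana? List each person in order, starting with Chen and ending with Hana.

Chen -> Kira -> Saoirse -> Paloma -> Victor -> Otto -> Hana

Chen reports to Kira. Kira reports to Saoirse. Saoirse reports to Paloma. Paloma reports to Victor. Victor reports to Otto. Otto reports to Hana. Hana is at the top.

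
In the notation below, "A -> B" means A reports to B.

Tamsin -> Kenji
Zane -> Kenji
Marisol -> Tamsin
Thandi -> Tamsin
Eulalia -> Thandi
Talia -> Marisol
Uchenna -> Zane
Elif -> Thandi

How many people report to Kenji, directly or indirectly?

Kenji directly manages Tamsin, Zane. Under Tamsin: Thandi, Elif, Eulalia, Marisol, Talia (5). Under Zane: Uchenna (1). So Kenji's organization is 2 direct reports plus everyone under them: 6 + 2 = 8.

8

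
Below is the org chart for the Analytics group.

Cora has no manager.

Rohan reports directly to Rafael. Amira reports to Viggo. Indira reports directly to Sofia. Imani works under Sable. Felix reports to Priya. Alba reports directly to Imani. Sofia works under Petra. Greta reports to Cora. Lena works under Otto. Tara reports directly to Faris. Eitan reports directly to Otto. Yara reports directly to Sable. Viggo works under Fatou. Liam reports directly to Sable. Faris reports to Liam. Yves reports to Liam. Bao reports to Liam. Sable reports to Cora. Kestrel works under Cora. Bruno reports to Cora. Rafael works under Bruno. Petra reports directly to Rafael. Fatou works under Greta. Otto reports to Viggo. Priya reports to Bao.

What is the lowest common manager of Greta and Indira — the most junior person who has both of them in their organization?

Greta's chain of managers is Cora. Indira's chain of managers is Sofia, Petra, Rafael, Bruno, Cora. The first manager that appears in both chains is Cora.

Cora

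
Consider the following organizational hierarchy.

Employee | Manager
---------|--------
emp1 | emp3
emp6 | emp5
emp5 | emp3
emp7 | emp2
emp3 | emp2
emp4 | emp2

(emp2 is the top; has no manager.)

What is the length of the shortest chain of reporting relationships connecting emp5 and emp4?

emp5 is 2 levels below emp2, and emp4 is 1 level below emp2 (their lowest common manager). The shortest path runs up from emp5 to emp2 and back down to emp4: 2 + 1 = 3 links.

3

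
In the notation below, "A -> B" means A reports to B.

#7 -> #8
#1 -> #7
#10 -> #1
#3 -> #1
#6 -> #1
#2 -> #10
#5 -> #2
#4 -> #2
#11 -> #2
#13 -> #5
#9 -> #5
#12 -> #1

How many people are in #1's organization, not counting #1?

10

#1 directly manages #10, #3, #6, #12. Under #10: #2, #11, #4, #5, #9, #13 (6). #3 has no reports. #6 has no reports. #12 has no reports. So #1's organization is 4 direct reports plus everyone under them: 7 + 1 + 1 + 1 = 10.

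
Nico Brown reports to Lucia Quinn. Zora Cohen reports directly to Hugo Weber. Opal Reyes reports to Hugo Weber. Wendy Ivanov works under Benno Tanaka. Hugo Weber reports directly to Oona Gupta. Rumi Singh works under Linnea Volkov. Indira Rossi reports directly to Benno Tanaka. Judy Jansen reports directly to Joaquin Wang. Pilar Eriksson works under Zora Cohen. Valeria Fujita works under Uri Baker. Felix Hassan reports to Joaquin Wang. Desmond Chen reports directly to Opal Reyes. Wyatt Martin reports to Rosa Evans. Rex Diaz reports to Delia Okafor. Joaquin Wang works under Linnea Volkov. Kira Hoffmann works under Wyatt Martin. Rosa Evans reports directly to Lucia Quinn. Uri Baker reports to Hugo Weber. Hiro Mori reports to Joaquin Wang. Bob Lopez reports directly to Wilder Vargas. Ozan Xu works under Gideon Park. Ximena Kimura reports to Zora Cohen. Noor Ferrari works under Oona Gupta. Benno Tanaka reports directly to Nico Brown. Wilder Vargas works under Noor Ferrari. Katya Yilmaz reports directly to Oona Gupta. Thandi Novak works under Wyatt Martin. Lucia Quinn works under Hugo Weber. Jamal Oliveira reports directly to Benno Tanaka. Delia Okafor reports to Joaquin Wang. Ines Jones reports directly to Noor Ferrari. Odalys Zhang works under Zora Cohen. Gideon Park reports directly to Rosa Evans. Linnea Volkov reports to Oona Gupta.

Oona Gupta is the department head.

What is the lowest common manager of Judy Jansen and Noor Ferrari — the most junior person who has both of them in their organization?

Judy Jansen's chain of managers is Joaquin Wang, Linnea Volkov, Oona Gupta. Noor Ferrari's chain of managers is Oona Gupta. The first manager that appears in both chains is Oona Gupta.

Oona Gupta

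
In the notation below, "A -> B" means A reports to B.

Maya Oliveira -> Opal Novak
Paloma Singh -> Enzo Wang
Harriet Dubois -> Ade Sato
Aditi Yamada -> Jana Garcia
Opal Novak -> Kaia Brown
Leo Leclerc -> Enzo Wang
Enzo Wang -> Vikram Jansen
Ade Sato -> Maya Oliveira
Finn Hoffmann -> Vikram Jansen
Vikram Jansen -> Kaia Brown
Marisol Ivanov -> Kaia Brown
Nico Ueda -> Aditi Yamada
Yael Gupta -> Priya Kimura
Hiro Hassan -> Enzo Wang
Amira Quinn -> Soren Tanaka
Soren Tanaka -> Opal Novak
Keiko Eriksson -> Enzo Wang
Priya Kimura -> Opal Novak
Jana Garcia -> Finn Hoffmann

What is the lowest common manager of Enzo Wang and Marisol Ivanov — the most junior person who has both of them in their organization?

Kaia Brown

Enzo Wang's chain of managers is Vikram Jansen, Kaia Brown. Marisol Ivanov's chain of managers is Kaia Brown. The first manager that appears in both chains is Kaia Brown.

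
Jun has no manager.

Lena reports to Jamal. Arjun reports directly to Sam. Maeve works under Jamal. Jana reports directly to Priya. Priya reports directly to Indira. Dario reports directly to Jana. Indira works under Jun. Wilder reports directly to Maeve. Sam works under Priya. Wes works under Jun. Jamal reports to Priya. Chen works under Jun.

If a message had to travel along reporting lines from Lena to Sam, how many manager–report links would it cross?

3

Lena is 2 levels below Priya, and Sam is 1 level below Priya (their lowest common manager). The shortest path runs up from Lena to Priya and back down to Sam: 2 + 1 = 3 links.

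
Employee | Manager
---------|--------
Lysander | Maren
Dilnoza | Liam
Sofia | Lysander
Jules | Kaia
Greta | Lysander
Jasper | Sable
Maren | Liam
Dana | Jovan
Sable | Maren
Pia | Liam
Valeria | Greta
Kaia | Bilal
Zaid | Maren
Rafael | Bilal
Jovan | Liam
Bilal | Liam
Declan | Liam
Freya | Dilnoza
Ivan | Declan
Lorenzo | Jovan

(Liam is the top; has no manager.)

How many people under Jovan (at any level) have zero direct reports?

The people in Jovan's organization with no one reporting to them are Dana, Lorenzo. That is 2.

2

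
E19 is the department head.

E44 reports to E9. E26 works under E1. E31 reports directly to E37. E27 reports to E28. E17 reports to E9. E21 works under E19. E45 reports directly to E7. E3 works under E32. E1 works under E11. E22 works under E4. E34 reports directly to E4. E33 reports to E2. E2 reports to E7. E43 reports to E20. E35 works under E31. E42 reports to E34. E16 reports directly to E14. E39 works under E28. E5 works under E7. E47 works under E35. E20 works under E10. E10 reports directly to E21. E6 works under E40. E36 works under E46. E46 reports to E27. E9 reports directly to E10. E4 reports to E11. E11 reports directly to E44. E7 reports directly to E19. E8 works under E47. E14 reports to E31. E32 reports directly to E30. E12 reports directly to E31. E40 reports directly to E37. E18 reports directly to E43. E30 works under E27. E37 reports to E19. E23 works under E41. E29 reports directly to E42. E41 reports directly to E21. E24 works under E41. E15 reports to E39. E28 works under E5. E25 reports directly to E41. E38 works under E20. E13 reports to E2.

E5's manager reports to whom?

E5 reports to E7, and E7 reports to E19. So E5's skip-level manager is E19.

E19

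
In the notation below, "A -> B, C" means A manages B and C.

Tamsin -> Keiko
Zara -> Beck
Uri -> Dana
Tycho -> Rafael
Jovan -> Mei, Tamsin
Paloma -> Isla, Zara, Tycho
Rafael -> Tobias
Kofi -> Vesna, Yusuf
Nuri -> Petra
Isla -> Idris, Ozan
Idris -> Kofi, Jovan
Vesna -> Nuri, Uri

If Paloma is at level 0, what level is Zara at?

Chain from Zara up to Paloma: Zara → Paloma. That is 1 step up, so Zara is 1 level below Paloma.

1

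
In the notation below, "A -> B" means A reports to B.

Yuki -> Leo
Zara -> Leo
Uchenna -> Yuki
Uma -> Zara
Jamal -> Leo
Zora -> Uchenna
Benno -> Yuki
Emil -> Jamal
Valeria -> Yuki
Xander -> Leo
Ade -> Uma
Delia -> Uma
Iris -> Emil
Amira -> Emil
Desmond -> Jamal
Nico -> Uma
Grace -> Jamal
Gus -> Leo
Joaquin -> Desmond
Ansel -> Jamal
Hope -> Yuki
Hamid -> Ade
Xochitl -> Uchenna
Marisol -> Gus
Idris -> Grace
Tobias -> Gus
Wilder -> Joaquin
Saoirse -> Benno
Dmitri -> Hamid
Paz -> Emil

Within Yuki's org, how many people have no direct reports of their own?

The people in Yuki's organization with no one reporting to them are Hope, Valeria, Saoirse, Xochitl, Zora. That is 5.

5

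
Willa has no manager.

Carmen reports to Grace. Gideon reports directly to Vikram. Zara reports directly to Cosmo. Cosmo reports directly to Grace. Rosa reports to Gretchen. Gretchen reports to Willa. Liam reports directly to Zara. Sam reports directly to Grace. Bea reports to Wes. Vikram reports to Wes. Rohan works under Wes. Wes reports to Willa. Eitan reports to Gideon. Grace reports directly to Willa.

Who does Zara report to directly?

Cosmo

Zara reports directly to Cosmo.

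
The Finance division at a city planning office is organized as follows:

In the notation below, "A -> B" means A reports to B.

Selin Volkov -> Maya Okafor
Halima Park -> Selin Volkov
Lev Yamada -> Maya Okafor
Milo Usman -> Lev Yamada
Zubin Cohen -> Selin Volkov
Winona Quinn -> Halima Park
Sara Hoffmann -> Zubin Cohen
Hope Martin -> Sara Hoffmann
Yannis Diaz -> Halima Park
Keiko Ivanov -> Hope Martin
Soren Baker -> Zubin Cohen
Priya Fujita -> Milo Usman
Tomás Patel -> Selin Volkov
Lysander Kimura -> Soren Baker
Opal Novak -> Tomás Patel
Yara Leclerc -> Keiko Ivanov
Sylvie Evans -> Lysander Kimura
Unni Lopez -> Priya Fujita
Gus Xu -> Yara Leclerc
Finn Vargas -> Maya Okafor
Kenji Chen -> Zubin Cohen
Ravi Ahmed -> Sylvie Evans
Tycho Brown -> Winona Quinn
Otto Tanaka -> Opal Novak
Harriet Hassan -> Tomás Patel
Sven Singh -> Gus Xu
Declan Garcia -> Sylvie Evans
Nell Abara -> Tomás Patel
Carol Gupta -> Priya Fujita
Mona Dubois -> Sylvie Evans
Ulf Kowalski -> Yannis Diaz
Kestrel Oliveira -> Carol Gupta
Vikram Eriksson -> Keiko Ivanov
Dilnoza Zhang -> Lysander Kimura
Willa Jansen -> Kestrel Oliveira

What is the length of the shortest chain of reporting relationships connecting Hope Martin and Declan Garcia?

Hope Martin is 2 levels below Zubin Cohen, and Declan Garcia is 4 levels below Zubin Cohen (their lowest common manager). The shortest path runs up from Hope Martin to Zubin Cohen and back down to Declan Garcia: 2 + 4 = 6 links.

6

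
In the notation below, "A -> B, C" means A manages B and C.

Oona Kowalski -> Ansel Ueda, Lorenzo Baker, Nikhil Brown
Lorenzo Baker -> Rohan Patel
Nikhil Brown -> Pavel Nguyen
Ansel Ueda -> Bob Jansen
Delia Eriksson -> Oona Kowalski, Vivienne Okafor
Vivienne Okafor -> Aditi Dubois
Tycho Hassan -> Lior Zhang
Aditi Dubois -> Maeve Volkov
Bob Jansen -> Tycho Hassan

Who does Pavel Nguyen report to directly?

Nikhil Brown

Pavel Nguyen reports directly to Nikhil Brown.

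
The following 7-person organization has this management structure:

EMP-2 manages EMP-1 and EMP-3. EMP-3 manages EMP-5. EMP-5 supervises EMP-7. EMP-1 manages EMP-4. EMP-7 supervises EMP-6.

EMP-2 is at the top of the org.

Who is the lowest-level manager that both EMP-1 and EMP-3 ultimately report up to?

EMP-2

EMP-1's chain of managers is EMP-2. EMP-3's chain of managers is EMP-2. The first manager that appears in both chains is EMP-2.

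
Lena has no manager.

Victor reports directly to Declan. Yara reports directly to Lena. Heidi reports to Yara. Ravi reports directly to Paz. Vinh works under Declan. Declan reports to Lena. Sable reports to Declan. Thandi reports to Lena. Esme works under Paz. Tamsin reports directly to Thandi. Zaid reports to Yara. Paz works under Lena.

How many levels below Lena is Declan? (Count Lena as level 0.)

Chain from Declan up to Lena: Declan → Lena. That is 1 step up, so Declan is 1 level below Lena.

1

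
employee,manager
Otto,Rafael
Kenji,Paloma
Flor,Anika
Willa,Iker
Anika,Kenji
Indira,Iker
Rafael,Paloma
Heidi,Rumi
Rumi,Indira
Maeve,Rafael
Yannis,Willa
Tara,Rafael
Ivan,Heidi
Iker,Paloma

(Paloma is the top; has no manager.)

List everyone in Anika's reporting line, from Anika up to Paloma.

Anika -> Kenji -> Paloma

Anika reports to Kenji. Kenji reports to Paloma. Paloma is at the top.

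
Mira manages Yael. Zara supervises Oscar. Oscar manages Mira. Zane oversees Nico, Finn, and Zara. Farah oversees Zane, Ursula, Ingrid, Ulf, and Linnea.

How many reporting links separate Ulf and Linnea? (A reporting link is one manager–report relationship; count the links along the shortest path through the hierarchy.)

Ulf is 1 level below Farah, and Linnea is 1 level below Farah (their lowest common manager). The shortest path runs up from Ulf to Farah and back down to Linnea: 1 + 1 = 2 links.

2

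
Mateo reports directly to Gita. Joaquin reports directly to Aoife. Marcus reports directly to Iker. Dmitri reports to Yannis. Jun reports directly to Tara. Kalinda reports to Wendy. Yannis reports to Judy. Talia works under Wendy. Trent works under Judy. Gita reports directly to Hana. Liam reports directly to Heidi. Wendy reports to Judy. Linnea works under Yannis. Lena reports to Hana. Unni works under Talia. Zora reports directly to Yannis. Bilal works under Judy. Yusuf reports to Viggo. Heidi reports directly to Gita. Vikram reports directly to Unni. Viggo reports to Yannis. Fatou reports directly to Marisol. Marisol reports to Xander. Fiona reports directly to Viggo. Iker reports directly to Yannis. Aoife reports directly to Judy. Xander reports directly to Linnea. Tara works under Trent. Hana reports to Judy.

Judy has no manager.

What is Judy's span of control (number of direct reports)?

6

Judy directly manages Aoife, Yannis, Trent, Hana, Wendy, Bilal. That is 6 direct reports.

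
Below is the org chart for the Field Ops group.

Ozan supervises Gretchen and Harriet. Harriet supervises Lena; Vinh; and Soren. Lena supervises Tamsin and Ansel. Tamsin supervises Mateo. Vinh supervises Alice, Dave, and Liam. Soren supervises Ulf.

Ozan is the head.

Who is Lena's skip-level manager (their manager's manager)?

Lena reports to Harriet, and Harriet reports to Ozan. So Lena's skip-level manager is Ozan.

Ozan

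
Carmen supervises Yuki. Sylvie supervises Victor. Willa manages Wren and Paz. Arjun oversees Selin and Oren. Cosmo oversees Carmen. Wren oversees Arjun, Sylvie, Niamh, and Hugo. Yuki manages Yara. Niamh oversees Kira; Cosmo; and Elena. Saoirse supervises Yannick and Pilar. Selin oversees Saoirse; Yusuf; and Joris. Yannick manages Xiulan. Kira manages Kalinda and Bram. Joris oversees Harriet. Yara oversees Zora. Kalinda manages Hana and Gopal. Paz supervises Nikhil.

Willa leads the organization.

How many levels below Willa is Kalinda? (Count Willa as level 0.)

Chain from Kalinda up to Willa: Kalinda → Kira → Niamh → Wren → Willa. That is 4 steps up, so Kalinda is 4 levels below Willa.

4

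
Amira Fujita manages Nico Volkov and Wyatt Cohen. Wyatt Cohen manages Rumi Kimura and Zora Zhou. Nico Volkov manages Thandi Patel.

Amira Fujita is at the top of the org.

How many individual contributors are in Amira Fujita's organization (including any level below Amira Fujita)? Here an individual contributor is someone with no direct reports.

The people in Amira Fujita's organization with no one reporting to them are Thandi Patel, Zora Zhou, Rumi Kimura. That is 3.

3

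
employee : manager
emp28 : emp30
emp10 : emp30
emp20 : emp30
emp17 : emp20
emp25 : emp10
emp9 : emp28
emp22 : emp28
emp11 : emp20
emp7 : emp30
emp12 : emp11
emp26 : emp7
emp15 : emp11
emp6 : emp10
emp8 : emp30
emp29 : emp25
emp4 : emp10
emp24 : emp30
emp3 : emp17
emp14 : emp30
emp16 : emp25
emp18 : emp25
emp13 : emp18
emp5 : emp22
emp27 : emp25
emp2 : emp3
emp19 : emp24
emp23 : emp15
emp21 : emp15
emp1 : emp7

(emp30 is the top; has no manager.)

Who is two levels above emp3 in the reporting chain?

emp3 reports to emp17, and emp17 reports to emp20. So emp3's skip-level manager is emp20.

emp20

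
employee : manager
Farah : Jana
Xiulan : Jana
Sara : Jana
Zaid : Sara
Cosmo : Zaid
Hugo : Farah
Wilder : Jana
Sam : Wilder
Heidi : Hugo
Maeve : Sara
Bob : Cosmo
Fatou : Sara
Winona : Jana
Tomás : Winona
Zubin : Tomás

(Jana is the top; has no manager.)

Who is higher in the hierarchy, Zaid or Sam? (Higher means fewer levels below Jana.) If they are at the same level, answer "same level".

same level

Both Zaid and Sam are 2 levels below Jana.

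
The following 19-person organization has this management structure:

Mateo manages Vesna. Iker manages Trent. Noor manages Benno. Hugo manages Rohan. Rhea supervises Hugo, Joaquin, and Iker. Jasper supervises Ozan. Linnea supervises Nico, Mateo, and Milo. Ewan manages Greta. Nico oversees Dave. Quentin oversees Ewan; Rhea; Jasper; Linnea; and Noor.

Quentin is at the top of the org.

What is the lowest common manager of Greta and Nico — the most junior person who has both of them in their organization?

Greta's chain of managers is Ewan, Quentin. Nico's chain of managers is Linnea, Quentin. The first manager that appears in both chains is Quentin.

Quentin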